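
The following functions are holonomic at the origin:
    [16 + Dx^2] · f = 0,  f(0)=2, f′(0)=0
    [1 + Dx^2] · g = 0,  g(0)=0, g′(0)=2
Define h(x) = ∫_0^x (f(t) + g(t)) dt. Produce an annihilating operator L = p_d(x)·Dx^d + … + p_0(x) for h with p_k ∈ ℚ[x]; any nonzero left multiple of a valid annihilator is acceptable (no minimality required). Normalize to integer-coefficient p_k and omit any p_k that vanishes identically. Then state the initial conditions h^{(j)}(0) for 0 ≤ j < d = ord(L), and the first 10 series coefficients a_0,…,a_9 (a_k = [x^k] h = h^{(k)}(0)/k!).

f: a_k = 2, 0, -16, 0, 64/3, 0, -512/45, 0, 1024/315, 0, …
g: a_k = 0, 2, 0, -1/3, 0, 1/60, 0, -1/2520, 0, 1/181440, …
h₀=f+g: left-lcm gives L₀, ord ≤ 4.
h=∫h₀ ⇒ L = L₀·Dx.
L = 16·Dx + 17·Dx^3 + Dx^5  (order 5).
h: a_k = 0, 2, 1, -16/3, -1/12, 64/15, 1/360, -512/315, -1/20160, 1024/2835, …
ICs: h(0) = 0, h′(0) = 2, h′′(0) = 2, h′′′(0) = -32, h′′′′(0) = -2.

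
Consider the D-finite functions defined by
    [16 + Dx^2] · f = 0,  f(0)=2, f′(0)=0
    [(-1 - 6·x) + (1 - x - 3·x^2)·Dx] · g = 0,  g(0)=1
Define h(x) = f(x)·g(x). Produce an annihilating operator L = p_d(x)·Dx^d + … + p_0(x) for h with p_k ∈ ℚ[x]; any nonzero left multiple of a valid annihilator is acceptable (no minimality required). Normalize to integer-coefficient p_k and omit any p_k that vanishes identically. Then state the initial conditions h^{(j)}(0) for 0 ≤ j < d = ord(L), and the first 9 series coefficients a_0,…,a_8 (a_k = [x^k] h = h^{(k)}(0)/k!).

f: a_k = 2, 0, -16, 0, 64/3, 0, -512/45, 0, 1024/315, …
g: a_k = 1, 1, 4, 7, 19, 40, 97, 217, 508, …
Product ⇒ symmetric product L₀, ord ≤ 2.
L = (-10 + 16·x + 48·x^2) + (2 + 12·x)·Dx + (-1 + x + 3·x^2)·Dx^2  (order 2).
h: a_k = 2, 2, -8, -2, -14/3, -32/3, -1622/45, -3062/45, -54472/315, …
ICs: h(0) = 2, h′(0) = 2.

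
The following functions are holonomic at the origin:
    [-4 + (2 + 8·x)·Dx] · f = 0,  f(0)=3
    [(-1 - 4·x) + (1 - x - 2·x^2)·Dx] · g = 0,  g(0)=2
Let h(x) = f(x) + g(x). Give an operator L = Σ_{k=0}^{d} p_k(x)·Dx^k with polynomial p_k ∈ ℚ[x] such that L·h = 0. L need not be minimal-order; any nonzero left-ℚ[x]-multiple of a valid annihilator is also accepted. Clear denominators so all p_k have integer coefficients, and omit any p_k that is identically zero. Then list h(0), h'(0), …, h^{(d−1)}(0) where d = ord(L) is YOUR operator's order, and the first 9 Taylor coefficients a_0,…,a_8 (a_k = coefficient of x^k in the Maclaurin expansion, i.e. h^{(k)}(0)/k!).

L = (16 + 84·x + 120·x^2 + 160·x^3) + (-10 - 52·x - 204·x^2 - 400·x^3 - 400·x^4)·Dx + (-1 + 7·x + 56·x^2 + 8·x^3 - 200·x^4 - 160·x^5)·Dx^2  (order 2).
h: a_k = 5, 8, 0, 22, -8, 126, -166, 962, -2232, …
ICs: h(0) = 5, h′(0) = 8.

f: a_k = 3, 6, -6, 12, -30, 84, -252, 792, -2574, …
g: a_k = 2, 2, 6, 10, 22, 42, 86, 170, 342, …
Weyl lclm of L_f,L_g ⇒ L₀ (ord ≤ 2).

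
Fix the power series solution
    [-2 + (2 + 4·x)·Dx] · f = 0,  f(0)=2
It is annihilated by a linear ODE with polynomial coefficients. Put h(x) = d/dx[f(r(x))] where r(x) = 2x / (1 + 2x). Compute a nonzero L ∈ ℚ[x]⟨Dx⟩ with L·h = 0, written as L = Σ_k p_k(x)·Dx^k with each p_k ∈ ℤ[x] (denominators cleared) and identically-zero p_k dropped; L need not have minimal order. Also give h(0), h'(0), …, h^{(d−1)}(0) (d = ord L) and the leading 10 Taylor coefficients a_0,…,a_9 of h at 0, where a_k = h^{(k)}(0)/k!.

L = (-6 - 24·x) + (-1 - 8·x - 12·x^2)·Dx  (order 1).
h: a_k = 4, -24, 120, -592, 3000, -15696, 84336, -462240, 2570328, -14444560, …
ICs: h(0) = 4.

f: a_k = 2, 2, -1, 1, -5/4, 7/4, -21/8, 33/8, -429/64, 715/64, …
L₀ from L_f via x↦r, Dx↦r'^{-1}Dx.
h₀' ⇒ L via d/dx closure of L₀.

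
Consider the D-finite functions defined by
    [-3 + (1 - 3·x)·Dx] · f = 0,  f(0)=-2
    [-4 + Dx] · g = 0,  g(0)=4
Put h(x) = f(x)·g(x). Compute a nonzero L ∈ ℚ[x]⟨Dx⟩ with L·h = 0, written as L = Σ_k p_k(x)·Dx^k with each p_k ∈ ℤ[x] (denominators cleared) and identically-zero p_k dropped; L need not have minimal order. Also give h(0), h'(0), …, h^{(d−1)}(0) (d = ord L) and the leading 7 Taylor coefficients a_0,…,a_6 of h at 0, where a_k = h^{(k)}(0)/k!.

f: a_k = -2, -6, -18, -54, -162, -486, -1458, …
g: a_k = 4, 16, 32, 128/3, 128/3, 512/15, 1024/45, …
Product ⇒ symmetric product L₀, ord ≤ 1.
L = (7 - 12·x) + (-1 + 3·x)·Dx  (order 1).
h: a_k = -8, -56, -232, -2344/3, -7288/3, -110344/15, -995144/45, …
ICs: h(0) = -8.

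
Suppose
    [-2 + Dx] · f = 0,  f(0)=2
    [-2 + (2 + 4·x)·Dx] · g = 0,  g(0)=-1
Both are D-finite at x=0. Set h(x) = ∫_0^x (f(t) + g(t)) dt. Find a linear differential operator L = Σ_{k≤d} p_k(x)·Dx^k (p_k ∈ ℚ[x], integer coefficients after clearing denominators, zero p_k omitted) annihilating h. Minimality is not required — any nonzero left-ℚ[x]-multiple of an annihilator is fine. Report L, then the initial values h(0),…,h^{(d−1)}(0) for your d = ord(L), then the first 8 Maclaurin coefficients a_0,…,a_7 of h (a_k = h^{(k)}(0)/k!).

L = (6 + 8·x)·Dx + (-5 - 16·x - 16·x^2)·Dx^2 + (1 + 6·x + 8·x^2)·Dx^3  (order 3).
h: a_k = 0, 1, 3/2, 3/2, 13/24, 47/120, -41/720, 1073/5040, …
ICs: h(0) = 0, h′(0) = 1, h′′(0) = 3.

f: a_k = 2, 4, 4, 8/3, 4/3, 8/15, 8/45, 16/315, …
g: a_k = -1, -1, 1/2, -1/2, 5/8, -7/8, 21/16, -33/16, …
h₀=f+g: left-lcm gives L₀, ord ≤ 2.
h=∫₀ˣh₀: take L = L₀·Dx.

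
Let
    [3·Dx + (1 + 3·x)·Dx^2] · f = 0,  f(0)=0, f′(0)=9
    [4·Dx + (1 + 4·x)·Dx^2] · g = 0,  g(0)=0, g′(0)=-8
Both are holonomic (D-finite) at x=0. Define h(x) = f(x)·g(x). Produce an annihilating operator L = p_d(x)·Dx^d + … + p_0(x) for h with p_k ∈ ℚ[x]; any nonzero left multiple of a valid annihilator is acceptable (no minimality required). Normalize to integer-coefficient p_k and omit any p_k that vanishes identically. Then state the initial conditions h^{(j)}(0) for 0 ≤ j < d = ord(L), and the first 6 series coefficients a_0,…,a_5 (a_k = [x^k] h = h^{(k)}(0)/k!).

L = (600 + 4032·x + 6912·x^2)·Dx + (854 + 8808·x + 30240·x^2 + 34560·x^3)·Dx^2 + (172 + 2380·x + 12312·x^2 + 28224·x^3 + 24192·x^4)·Dx^3 + (7 + 122·x + 847·x^2 + 2928·x^3 + 5040·x^4 + 3456·x^5)·Dx^4  (order 4).
h: a_k = 0, 0, -72, 252, -816, 2646, …
ICs: h(0) = 0, h′(0) = 0, h′′(0) = -144, h′′′(0) = 1512.

f: a_k = 0, 9, -27/2, 27, -243/4, 729/5, …
g: a_k = 0, -8, 16, -128/3, 128, -2048/5, …
h₀=f·g: eliminate ⇒ L₀, order ≤ 2·2.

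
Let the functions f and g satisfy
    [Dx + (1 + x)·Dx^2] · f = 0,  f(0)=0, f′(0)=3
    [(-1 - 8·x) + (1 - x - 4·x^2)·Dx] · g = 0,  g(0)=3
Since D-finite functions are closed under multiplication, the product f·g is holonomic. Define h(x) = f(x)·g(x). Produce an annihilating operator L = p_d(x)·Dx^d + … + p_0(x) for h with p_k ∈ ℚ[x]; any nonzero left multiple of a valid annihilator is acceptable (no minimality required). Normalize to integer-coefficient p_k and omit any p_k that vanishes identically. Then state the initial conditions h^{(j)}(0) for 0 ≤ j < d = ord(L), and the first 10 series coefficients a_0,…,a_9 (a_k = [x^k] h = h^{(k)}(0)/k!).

f: a_k = 0, 3, -3/2, 1, -3/4, 3/5, -1/2, 3/7, -3/8, 1/3, …
g: a_k = 3, 3, 15, 27, 87, 195, 543, 1323, 3495, 8787, …
Product ⇒ symmetric product L₀, ord ≤ 2.
L = (9 + 16·x) + (1 + 19·x + 20·x^2)·Dx + (-1 + 5·x^2 + 4·x^3)·Dx^2  (order 2).
h: a_k = 0, 9, 9/2, 87/2, 237/4, 4701/20, 9411/20, 39537/28, 922071/280, 2503831/280, …
ICs: h(0) = 0, h′(0) = 9.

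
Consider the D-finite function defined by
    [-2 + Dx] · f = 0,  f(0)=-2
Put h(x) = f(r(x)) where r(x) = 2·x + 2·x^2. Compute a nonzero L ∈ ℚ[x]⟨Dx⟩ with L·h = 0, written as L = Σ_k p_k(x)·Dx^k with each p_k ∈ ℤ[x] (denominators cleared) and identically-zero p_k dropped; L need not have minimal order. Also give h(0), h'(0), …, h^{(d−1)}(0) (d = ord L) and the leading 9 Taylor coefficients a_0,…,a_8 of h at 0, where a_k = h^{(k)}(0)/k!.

f: a_k = -2, -4, -4, -8/3, -4/3, -8/15, -8/45, -16/315, -4/315, …
h₀=f(r): pull back L_f along r ⇒ L₀.
L = (-4 - 8·x) + Dx  (order 1).
h: a_k = -2, -8, -24, -160/3, -304/3, -832/5, -11072/45, -104192/315, -2880/7, …
ICs: h(0) = -2.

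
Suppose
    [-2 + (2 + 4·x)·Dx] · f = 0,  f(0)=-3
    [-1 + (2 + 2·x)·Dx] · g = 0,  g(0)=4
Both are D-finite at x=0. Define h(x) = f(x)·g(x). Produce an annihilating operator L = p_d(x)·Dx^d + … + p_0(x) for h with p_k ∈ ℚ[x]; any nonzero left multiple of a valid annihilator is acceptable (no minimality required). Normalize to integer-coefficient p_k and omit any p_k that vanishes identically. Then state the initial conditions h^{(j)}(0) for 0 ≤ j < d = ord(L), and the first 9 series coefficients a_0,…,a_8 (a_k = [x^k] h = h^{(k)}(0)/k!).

L = (-3 - 4·x) + (2 + 6·x + 4·x^2)·Dx  (order 1).
h: a_k = -12, -18, 3/2, -9/4, 111/32, -351/64, 2271/256, -7497/512, 201543/8192, …
ICs: h(0) = -12.

f: a_k = -3, -3, 3/2, -3/2, 15/8, -21/8, 63/16, -99/16, 1287/128, …
g: a_k = 4, 2, -1/2, 1/4, -5/32, 7/64, -21/256, 33/512, -429/8192, …
h₀=f·g: eliminate ⇒ L₀, order ≤ 1·1.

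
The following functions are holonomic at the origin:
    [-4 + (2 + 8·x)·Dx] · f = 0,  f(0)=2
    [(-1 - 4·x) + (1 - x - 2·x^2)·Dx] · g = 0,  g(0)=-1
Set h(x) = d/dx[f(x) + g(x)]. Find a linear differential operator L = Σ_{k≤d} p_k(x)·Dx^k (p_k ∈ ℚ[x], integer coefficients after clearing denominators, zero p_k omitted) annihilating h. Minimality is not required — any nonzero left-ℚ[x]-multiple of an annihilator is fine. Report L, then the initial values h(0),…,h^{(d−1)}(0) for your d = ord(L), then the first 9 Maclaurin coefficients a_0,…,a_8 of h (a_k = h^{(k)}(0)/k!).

f: a_k = 2, 4, -4, 8, -20, 56, -168, 528, -1716, …
g: a_k = -1, -1, -3, -5, -11, -21, -43, -85, -171, …
Weyl lclm of L_f,L_g ⇒ L₀ (ord ≤ 2).
Differentiate: ansatz ord ≤ ord L₀ ⇒ L.
L = (-66 - 300·x - 720·x^2 - 480·x^3 - 480·x^4) + (-9 - 180·x - 954·x^2 - 1872·x^3 - 1800·x^4 - 1440·x^5)·Dx + (4 + 33·x + 69·x^2 - 28·x^3 - 228·x^4 - 480·x^5 - 320·x^6)·Dx^2  (order 2).
h: a_k = 3, -14, 9, -124, 175, -1266, 3101, -15096, 48411, …
ICs: h(0) = 3, h′(0) = -14.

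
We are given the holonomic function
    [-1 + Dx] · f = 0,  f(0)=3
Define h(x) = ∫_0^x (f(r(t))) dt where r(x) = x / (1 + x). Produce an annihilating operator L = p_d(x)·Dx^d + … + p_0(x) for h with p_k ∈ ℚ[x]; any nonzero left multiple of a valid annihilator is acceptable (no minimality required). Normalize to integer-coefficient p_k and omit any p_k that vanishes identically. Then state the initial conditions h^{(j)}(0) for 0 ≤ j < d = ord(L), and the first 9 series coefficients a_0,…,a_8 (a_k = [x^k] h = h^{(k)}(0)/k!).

f: a_k = 3, 3, 3/2, 1/2, 1/8, 1/40, 1/240, 1/1680, 1/13440, …
L₀ from L_f via x↦r, Dx↦r'^{-1}Dx.
h=∫₀ˣh₀: take L = L₀·Dx.
L = -Dx + (1 + 2·x + x^2)·Dx^2  (order 2).
h: a_k = 0, 3, 3/2, -1/2, 1/8, 1/40, -19/240, 151/1680, -1091/13440, …
ICs: h(0) = 0, h′(0) = 3.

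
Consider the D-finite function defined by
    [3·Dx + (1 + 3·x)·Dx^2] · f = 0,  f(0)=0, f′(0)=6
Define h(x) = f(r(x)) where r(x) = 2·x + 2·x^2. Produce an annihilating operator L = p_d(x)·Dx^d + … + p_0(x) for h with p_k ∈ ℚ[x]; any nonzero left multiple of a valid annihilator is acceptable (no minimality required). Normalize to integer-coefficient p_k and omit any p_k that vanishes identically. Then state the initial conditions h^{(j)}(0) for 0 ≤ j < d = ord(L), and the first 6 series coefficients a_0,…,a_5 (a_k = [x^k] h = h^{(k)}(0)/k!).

L = (4 + 12·x + 12·x^2)·Dx + (1 + 8·x + 18·x^2 + 12·x^3)·Dx^2  (order 2).
h: a_k = 0, 12, -24, 72, -252, 4752/5, …
ICs: h(0) = 0, h′(0) = 12.

f: a_k = 0, 6, -9, 18, -81/2, 486/5, …
Change of var in L_f (x↦r) gives L₀.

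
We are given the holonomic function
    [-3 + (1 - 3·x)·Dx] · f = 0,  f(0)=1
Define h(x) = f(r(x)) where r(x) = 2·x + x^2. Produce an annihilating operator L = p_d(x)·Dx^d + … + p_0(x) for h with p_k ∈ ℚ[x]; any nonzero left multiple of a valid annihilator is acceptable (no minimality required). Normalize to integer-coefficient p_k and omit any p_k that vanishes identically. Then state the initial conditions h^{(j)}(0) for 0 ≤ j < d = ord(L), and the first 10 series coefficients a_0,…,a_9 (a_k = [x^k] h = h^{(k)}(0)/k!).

f: a_k = 1, 3, 9, 27, 81, 243, 729, 2187, 6561, 19683, …
h₀=f(r): pull back L_f along r ⇒ L₀.
L = (6 + 6·x) + (-1 + 6·x + 3·x^2)·Dx  (order 1).
h: a_k = 1, 6, 39, 252, 1629, 10530, 68067, 439992, 2844153, 18384894, …
ICs: h(0) = 1.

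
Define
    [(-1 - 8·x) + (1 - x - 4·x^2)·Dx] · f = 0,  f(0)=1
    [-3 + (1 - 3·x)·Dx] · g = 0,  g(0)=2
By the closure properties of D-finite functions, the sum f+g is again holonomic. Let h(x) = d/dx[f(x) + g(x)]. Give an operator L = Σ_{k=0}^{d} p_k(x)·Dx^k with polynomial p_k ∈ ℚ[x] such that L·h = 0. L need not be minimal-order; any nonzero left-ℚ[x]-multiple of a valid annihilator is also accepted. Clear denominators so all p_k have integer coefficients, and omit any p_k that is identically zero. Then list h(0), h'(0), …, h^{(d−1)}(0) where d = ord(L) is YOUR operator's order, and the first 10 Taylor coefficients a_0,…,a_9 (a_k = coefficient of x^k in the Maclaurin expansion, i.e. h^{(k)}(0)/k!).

L = (54 - 288·x + 1728·x^2 - 2304·x^3 + 1728·x^4) + (-42·x - 144·x^2 + 1248·x^3 - 2088·x^4 + 1728·x^5)·Dx + (-1 + 16·x - 71·x^2 + 96·x^3 + 72·x^4 - 312·x^5 + 288·x^6)·Dx^2  (order 2).
h: a_k = 7, 46, 189, 764, 2755, 9834, 33705, 114296, 380655, 1256870, …
ICs: h(0) = 7, h′(0) = 46.

f: a_k = 1, 1, 5, 9, 29, 65, 181, 441, 1165, 2929, …
g: a_k = 2, 6, 18, 54, 162, 486, 1458, 4374, 13122, 39366, …
L₀ := lclm(L_f,L_g); ord L₀ ≤ 1+1.
Derive L from L₀ (diff closure).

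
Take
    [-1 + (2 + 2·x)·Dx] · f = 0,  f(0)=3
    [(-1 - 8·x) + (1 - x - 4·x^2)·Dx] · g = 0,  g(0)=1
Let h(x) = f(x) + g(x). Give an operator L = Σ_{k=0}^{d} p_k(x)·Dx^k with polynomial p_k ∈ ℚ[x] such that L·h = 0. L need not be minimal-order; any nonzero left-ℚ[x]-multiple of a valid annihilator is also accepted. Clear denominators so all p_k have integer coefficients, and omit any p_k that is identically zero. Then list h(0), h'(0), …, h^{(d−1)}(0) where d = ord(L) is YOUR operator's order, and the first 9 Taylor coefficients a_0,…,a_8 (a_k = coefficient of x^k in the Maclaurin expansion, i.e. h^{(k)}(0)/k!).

f: a_k = 3, 3/2, -3/8, 3/16, -15/128, 21/256, -63/1024, 99/2048, -1287/32768, …
g: a_k = 1, 1, 5, 9, 29, 65, 181, 441, 1165, …
Sum ⇒ L₀ = lclm(L_f,L_g) in ℚ(x)⟨Dx⟩.
L = (21 + 75·x + 228·x^2 + 160·x^3) + (-41 - 174·x - 609·x^2 - 872·x^3 - 400·x^4)·Dx + (2 + 38·x + 30·x^2 - 198·x^3 - 352·x^4 - 160·x^5)·Dx^2  (order 2).
h: a_k = 4, 5/2, 37/8, 147/16, 3697/128, 16661/256, 185281/1024, 903267/2048, 38173433/32768, …
ICs: h(0) = 4, h′(0) = 5/2.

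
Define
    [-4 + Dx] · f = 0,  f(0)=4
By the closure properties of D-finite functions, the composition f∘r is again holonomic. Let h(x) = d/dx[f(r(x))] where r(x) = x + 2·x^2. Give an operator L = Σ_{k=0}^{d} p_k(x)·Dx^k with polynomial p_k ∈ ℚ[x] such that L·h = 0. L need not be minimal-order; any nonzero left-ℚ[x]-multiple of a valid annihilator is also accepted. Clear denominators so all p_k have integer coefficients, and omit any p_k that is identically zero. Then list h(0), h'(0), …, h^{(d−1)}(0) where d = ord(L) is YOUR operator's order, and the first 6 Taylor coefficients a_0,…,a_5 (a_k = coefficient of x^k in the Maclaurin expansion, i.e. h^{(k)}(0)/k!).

L = (8 + 32·x + 64·x^2) + (-1 - 4·x)·Dx  (order 1).
h: a_k = 16, 128, 512, 5120/3, 13312/3, 155648/15, …
ICs: h(0) = 16.

f: a_k = 4, 16, 32, 128/3, 128/3, 512/15, …
f∘r: x↦r, Dx↦Dx/r' in L_f ⇒ L₀.
Derive L from L₀ (diff closure).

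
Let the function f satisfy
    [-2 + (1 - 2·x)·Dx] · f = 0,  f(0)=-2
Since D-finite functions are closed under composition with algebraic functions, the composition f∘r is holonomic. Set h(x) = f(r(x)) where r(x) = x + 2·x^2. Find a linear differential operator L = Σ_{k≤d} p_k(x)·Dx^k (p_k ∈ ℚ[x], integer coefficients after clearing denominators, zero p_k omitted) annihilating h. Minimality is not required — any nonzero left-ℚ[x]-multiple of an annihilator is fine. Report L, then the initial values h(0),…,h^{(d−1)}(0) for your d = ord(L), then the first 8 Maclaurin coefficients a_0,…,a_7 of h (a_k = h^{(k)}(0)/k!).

f: a_k = -2, -4, -8, -16, -32, -64, -128, -256, …
f∘r: x↦r, Dx↦Dx/r' in L_f ⇒ L₀.
L = (2 + 8·x) + (-1 + 2·x + 4·x^2)·Dx  (order 1).
h: a_k = -2, -4, -16, -48, -160, -512, -1664, -5376, …
ICs: h(0) = -2.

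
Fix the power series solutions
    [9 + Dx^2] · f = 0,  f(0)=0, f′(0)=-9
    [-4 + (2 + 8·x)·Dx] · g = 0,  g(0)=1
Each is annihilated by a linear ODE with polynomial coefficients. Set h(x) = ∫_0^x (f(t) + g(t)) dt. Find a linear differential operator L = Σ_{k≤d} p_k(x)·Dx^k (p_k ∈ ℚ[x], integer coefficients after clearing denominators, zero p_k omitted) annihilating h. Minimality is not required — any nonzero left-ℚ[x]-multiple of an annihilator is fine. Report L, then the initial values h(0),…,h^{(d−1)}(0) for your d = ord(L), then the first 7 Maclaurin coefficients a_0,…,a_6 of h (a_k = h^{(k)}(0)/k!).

L = (-378 - 1296·x - 2592·x^2)·Dx + (45 + 828·x + 3888·x^2 + 5184·x^3)·Dx^2 + (-42 - 144·x - 288·x^2)·Dx^3 + (5 + 92·x + 432·x^2 + 576·x^3)·Dx^4  (order 4).
h: a_k = 0, 1, -7/2, -2/3, 35/8, -2, 877/240, …
ICs: h(0) = 0, h′(0) = 1, h′′(0) = -7, h′′′(0) = -4.

f: a_k = 0, -9, 0, 27/2, 0, -243/40, 0, …
g: a_k = 1, 2, -2, 4, -10, 28, -84, …
L₀ := lclm(L_f,L_g); ord L₀ ≤ 2+1.
h=∫₀ˣh₀: take L = L₀·Dx.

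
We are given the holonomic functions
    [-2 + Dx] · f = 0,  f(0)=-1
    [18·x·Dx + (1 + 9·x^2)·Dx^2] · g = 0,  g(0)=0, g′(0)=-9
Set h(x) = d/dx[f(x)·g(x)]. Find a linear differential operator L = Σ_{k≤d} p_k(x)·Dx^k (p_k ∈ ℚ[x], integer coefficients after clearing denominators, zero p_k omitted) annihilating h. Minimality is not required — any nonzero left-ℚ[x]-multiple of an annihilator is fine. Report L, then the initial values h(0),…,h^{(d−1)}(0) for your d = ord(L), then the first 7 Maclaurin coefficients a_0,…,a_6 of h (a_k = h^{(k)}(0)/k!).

L = (-14 - 72·x + 558·x^2 - 648·x^3 + 324·x^4) + (5 + 54·x - 315·x^2 + 486·x^3 - 324·x^4)·Dx + (1 - 9·x + 18·x^2 - 81·x^3 + 81·x^4)·Dx^2  (order 2).
h: a_k = 9, 36, -27, -168, 489, 1548, -23201/5, …
ICs: h(0) = 9, h′(0) = 36.

f: a_k = -1, -2, -2, -4/3, -2/3, -4/15, -4/45, …
g: a_k = 0, -9, 0, 27, 0, -729/5, 0, …
h₀=f·g: eliminate ⇒ L₀, order ≤ 1·2.
h=h₀': d/dx-closure on L₀ ⇒ L.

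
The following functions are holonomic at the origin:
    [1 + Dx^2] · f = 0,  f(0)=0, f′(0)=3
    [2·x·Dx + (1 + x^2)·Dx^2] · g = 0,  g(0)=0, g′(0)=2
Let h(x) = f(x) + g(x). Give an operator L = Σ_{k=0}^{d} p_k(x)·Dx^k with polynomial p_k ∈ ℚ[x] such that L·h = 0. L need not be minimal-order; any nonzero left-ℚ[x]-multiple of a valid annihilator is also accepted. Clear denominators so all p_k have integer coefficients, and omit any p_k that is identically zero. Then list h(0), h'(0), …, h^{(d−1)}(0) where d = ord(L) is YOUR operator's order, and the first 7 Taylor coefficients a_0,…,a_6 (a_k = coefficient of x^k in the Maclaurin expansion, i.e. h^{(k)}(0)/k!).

f: a_k = 0, 3, 0, -1/2, 0, 1/40, 0, …
g: a_k = 0, 2, 0, -2/3, 0, 2/5, 0, …
f+g: L₀ = lclm(L_f,L_g), ord ≤ 2+2.
L = (-22·x + 28·x^3 + 2·x^5)·Dx + (-1 + 7·x^2 + 9·x^4 + x^6)·Dx^2 + (-22·x + 28·x^3 + 2·x^5)·Dx^3 + (-1 + 7·x^2 + 9·x^4 + x^6)·Dx^4  (order 4).
h: a_k = 0, 5, 0, -7/6, 0, 17/40, 0, …
ICs: h(0) = 0, h′(0) = 5, h′′(0) = 0, h′′′(0) = -7.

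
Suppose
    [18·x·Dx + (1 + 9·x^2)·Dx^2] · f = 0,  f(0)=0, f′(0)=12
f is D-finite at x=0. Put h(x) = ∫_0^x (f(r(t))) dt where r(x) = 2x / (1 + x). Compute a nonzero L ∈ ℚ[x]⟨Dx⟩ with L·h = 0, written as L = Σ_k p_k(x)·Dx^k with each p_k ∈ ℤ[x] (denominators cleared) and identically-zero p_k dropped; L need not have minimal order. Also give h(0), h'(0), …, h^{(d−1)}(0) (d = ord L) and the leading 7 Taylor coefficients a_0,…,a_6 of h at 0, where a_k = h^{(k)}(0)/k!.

L = (2 + 74·x)·Dx^2 + (1 + 2·x + 37·x^2)·Dx^3  (order 3).
h: a_k = 0, 0, 12, -8, -66, 168, 3764/5, …
ICs: h(0) = 0, h′(0) = 0, h′′(0) = 24.

f: a_k = 0, 12, 0, -36, 0, 972/5, 0, …
L₀ from L_f via x↦r, Dx↦r'^{-1}Dx.
Integrate: L := L₀·Dx.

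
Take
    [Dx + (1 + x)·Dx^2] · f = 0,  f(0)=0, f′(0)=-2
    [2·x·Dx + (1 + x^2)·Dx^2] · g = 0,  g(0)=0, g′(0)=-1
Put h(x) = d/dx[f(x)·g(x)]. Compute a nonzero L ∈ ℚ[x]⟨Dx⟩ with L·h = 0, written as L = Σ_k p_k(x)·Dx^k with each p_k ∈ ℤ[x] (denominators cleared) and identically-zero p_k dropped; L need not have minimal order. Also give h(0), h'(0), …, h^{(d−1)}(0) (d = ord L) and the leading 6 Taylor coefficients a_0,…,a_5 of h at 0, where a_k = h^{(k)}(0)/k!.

f: a_k = 0, -2, 1, -2/3, 1/2, -2/5, …
g: a_k = 0, -1, 0, 1/3, 0, -1/5, …
h₀=f·g: eliminate ⇒ L₀, order ≤ 2·2.
Differentiate: ansatz ord ≤ ord L₀ ⇒ L.
L = (24 + 44·x + 80·x^2 + 156·x^3 + 120·x^4 + 52·x^5 + 4·x^7) + (18 + 124·x + 308·x^2 + 484·x^3 + 544·x^4 + 372·x^5 + 140·x^6 + 12·x^7 + 14·x^8)·Dx + (12 + 64·x + 192·x^2 + 312·x^3 + 360·x^4 + 312·x^5 + 192·x^6 + 72·x^7 + 12·x^8 + 8·x^9)·Dx^2 + (5 + 18·x + 37·x^2 + 56·x^3 + 66·x^4 + 60·x^5 + 42·x^6 + 24·x^7 + 9·x^8 + 2·x^9 + x^10)·Dx^3  (order 3).
h: a_k = 0, 4, -3, 0, -5/6, 52/15, …
ICs: h(0) = 0, h′(0) = 4, h′′(0) = -6.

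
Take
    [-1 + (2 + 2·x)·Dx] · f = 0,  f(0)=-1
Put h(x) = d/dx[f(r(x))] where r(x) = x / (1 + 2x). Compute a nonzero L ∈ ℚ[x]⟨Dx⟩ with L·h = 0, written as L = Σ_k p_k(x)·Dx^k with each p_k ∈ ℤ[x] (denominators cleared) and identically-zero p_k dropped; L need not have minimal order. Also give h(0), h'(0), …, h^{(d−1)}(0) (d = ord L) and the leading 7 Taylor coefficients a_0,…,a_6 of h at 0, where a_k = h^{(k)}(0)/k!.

f: a_k = -1, -1/2, 1/8, -1/16, 5/128, -7/256, 21/1024, …
L₀ from L_f via x↦r, Dx↦r'^{-1}Dx.
h₀' ⇒ L via d/dx closure of L₀.
L = (-9 - 24·x) + (-2 - 10·x - 12·x^2)·Dx  (order 1).
h: a_k = -1/2, 9/4, -123/16, 757/32, -17715/256, 100935/512, -1134735/2048, …
ICs: h(0) = -1/2.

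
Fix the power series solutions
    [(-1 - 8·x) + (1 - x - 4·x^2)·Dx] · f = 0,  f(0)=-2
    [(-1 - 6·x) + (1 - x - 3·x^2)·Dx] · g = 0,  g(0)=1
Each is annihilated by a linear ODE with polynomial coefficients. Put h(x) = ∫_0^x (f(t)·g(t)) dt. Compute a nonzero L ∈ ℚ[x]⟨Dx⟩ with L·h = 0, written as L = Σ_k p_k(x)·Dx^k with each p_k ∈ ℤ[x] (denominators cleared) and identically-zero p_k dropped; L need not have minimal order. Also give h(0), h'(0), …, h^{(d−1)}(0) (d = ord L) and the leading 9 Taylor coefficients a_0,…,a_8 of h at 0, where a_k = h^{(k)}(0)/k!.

f: a_k = -2, -2, -10, -18, -58, -130, -362, -882, -2330, …
g: a_k = 1, 1, 4, 7, 19, 40, 97, 217, 508, …
f·g: L₀ = L_f ⊗_s L_g, ord ≤ 1·1.
∫: right-multiply L₀ by Dx.
L = (-2 - 12·x + 21·x^2 + 48·x^3)·Dx + (1 - 2·x - 6·x^2 + 7·x^3 + 12·x^4)·Dx^2  (order 2).
h: a_k = 0, -2, -2, -20/3, -25/2, -168/5, -224/3, -1314/7, -885/2, …
ICs: h(0) = 0, h′(0) = -2.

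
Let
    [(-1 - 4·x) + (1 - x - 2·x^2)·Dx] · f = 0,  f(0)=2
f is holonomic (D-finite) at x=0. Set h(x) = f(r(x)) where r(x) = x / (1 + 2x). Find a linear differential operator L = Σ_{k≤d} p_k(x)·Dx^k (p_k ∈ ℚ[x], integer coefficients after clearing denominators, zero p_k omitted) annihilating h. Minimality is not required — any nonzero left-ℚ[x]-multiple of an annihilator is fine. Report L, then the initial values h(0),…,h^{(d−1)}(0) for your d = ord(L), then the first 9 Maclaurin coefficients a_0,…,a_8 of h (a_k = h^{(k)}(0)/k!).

L = (-1 - 6·x) + (1 + 5·x + 6·x^2)·Dx  (order 1).
h: a_k = 2, 2, 2, -6, 18, -54, 162, -486, 1458, …
ICs: h(0) = 2.

f: a_k = 2, 2, 6, 10, 22, 42, 86, 170, 342, …
L₀ from L_f via x↦r, Dx↦r'^{-1}Dx.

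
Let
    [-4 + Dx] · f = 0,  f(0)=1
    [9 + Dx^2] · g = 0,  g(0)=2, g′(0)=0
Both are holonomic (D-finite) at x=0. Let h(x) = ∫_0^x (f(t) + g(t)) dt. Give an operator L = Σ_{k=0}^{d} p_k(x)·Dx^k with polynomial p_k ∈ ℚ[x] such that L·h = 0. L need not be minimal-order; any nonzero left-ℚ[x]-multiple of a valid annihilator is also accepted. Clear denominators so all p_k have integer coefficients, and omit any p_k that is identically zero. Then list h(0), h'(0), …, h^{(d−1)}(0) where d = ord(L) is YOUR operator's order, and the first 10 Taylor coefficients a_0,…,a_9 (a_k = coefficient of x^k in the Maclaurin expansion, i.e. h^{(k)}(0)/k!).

L = -36·Dx + 9·Dx^2 - 4·Dx^3 + Dx^4  (order 4).
h: a_k = 0, 3, 2, -1/3, 8/3, 209/60, 64/45, 1319/2520, 128/315, 39329/181440, …
ICs: h(0) = 0, h′(0) = 3, h′′(0) = 4, h′′′(0) = -2.

f: a_k = 1, 4, 8, 32/3, 32/3, 128/15, 256/45, 1024/315, 512/315, 2048/2835, …
g: a_k = 2, 0, -9, 0, 27/4, 0, -81/40, 0, 729/2240, 0, …
Weyl lclm of L_f,L_g ⇒ L₀ (ord ≤ 3).
h=∫h₀ ⇒ L = L₀·Dx.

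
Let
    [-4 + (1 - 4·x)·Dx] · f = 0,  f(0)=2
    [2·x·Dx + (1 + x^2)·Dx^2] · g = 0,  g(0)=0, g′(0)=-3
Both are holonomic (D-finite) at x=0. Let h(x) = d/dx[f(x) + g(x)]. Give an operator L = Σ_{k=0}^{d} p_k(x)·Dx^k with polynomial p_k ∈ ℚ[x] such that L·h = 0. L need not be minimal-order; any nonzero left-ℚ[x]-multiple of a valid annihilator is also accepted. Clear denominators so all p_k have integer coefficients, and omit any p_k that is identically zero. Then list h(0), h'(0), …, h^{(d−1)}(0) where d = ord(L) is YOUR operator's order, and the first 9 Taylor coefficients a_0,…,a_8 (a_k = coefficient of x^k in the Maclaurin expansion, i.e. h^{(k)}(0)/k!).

L = (-8 + 128·x + 24·x^2) + (49 - 8·x + 109·x^2 + 24·x^3)·Dx + (-4 + 15·x + 15·x^3 + 4·x^4)·Dx^2  (order 2).
h: a_k = 5, 64, 387, 2048, 10237, 49152, 229379, 1048576, 4718589, …
ICs: h(0) = 5, h′(0) = 64.

f: a_k = 2, 8, 32, 128, 512, 2048, 8192, 32768, 131072, …
g: a_k = 0, -3, 0, 1, 0, -3/5, 0, 3/7, 0, …
h₀=f+g: left-lcm gives L₀, ord ≤ 3.
h=h₀': d/dx-closure on L₀ ⇒ L.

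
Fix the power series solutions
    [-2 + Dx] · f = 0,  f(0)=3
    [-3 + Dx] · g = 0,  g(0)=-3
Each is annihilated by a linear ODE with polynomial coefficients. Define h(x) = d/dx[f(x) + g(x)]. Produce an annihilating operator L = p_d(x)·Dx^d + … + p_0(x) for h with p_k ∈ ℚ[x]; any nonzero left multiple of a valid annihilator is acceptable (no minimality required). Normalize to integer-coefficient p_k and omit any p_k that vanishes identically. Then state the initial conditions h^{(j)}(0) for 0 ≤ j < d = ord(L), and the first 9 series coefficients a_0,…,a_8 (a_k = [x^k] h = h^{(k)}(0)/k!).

L = 6 - 5·Dx + Dx^2  (order 2).
h: a_k = -3, -15, -57/2, -65/2, -211/8, -133/8, -2059/240, -1261/336, -19171/13440, …
ICs: h(0) = -3, h′(0) = -15.

f: a_k = 3, 6, 6, 4, 2, 4/5, 4/15, 8/105, 2/105, …
g: a_k = -3, -9, -27/2, -27/2, -81/8, -243/40, -243/80, -729/560, -2187/4480, …
Sum ⇒ L₀ = lclm(L_f,L_g) in ℚ(x)⟨Dx⟩.
h₀' ⇒ L via d/dx closure of L₀.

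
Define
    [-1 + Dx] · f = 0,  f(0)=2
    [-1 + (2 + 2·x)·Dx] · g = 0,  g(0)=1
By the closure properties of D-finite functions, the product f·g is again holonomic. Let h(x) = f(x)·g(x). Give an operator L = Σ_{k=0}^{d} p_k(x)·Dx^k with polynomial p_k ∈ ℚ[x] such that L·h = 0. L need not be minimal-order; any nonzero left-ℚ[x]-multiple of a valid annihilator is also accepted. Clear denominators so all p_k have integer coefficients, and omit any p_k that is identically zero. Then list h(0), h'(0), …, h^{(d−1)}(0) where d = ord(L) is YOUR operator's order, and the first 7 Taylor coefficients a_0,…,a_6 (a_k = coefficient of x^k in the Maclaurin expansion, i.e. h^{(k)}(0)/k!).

f: a_k = 2, 2, 1, 1/3, 1/12, 1/60, 1/360, …
g: a_k = 1, 1/2, -1/8, 1/16, -5/128, 7/256, -21/1024, …
f·g: L₀ = L_f ⊗_s L_g, ord ≤ 1·1.
L = (-3 - 2·x) + (2 + 2·x)·Dx  (order 1).
h: a_k = 2, 3, 7/4, 17/24, 11/64, 107/1920, -89/23040, …
ICs: h(0) = 2.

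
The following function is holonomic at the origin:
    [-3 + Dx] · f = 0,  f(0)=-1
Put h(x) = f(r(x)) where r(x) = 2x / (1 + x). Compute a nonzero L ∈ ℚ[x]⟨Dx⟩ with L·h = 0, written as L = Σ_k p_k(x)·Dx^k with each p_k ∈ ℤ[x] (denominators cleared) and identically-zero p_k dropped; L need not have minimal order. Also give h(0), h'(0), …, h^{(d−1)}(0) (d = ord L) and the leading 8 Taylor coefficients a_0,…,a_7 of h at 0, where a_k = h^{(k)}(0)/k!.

L = -6 + (1 + 2·x + x^2)·Dx  (order 1).
h: a_k = -1, -6, -12, -6, 6, 6/5, -24/5, 114/35, …
ICs: h(0) = -1.

f: a_k = -1, -3, -9/2, -9/2, -27/8, -81/40, -81/80, -243/560, …
Substitute x→r, Dx→(1/r')Dx; clear ⇒ L₀.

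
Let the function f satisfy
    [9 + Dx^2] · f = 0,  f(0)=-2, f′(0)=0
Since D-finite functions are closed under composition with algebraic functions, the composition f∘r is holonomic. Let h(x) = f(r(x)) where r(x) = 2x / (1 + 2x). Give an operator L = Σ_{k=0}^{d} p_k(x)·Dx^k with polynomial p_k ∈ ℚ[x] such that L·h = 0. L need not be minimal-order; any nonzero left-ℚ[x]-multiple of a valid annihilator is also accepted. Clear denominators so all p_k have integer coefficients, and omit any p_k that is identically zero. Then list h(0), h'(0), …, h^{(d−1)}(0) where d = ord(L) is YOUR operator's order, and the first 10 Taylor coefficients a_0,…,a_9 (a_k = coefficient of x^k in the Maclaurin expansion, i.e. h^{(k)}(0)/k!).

f: a_k = -2, 0, 9, 0, -27/4, 0, 81/40, 0, -729/2240, 0, …
Substitute x→r, Dx→(1/r')Dx; clear ⇒ L₀.
L = 36 + (4 + 24·x + 48·x^2 + 32·x^3)·Dx + (1 + 8·x + 24·x^2 + 32·x^3 + 16·x^4)·Dx^2  (order 2).
h: a_k = -2, 0, 36, -144, 324, -288, -6552/5, 44064/5, -1174212/35, 3498048/35, …
ICs: h(0) = -2, h′(0) = 0.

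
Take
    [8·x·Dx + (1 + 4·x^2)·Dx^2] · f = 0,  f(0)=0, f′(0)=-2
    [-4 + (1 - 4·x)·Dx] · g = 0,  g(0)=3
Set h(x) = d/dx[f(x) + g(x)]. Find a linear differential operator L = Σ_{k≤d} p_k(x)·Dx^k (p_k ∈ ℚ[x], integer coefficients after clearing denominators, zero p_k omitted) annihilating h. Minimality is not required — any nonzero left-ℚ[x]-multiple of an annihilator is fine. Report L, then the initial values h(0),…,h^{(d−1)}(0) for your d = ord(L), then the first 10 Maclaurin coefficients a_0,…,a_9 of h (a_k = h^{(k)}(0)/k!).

f: a_k = 0, -2, 0, 8/3, 0, -32/5, 0, 128/7, 0, -512/9, …
g: a_k = 3, 12, 48, 192, 768, 3072, 12288, 49152, 196608, 786432, …
f+g: L₀ = lclm(L_f,L_g), ord ≤ 2+1.
Derive L from L₀ (diff closure).
L = (8 - 128·x - 96·x^2) + (-13 + 8·x - 100·x^2 - 96·x^3)·Dx + (1 - 3·x - 12·x^3 - 16·x^4)·Dx^2  (order 2).
h: a_k = 10, 96, 584, 3072, 15328, 73728, 344192, 1572864, 7077376, 31457280, …
ICs: h(0) = 10, h′(0) = 96.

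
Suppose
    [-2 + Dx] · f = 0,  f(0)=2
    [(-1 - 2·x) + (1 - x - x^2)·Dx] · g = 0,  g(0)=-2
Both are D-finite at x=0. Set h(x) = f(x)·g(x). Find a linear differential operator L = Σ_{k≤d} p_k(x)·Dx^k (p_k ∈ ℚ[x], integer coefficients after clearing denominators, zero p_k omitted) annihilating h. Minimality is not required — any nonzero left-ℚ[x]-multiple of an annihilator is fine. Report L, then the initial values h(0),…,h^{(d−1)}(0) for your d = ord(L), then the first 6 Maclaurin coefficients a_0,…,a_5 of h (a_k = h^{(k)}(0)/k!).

f: a_k = 2, 4, 4, 8/3, 4/3, 8/15, …
g: a_k = -2, -2, -4, -6, -10, -16, …
f·g: L₀ = L_f ⊗_s L_g, ord ≤ 1·1.
L = (3 - 2·x^2) + (-1 + x + x^2)·Dx  (order 1).
h: a_k = -4, -12, -24, -124/3, -68, -552/5, …
ICs: h(0) = -4.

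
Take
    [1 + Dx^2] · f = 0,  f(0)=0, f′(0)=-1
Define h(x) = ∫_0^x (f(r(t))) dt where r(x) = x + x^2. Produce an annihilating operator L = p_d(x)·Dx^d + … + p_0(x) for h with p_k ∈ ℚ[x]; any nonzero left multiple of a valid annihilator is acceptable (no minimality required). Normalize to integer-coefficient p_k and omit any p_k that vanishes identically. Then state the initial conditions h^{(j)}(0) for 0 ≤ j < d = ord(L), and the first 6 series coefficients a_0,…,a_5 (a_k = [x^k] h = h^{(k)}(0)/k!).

L = (1 + 6·x + 12·x^2 + 8·x^3)·Dx - 2·Dx^2 + (1 + 2·x)·Dx^3  (order 3).
h: a_k = 0, 0, -1/2, -1/3, 1/24, 1/10, …
ICs: h(0) = 0, h′(0) = 0, h′′(0) = -1.

f: a_k = 0, -1, 0, 1/6, 0, -1/120, …
Substitute x→r, Dx→(1/r')Dx; clear ⇒ L₀.
Integrate: L := L₀·Dx.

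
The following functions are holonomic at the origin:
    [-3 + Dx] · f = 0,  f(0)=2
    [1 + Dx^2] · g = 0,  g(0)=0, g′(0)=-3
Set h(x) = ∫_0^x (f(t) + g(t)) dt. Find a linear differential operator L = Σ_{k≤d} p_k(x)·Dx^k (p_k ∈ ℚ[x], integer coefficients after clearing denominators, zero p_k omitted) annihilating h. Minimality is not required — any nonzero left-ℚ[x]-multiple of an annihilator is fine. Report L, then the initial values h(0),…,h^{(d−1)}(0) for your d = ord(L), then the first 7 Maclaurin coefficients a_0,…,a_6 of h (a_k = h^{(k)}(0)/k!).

L = -3·Dx + Dx^2 - 3·Dx^3 + Dx^4  (order 4).
h: a_k = 0, 2, 3/2, 3, 19/8, 27/20, 161/240, …
ICs: h(0) = 0, h′(0) = 2, h′′(0) = 3, h′′′(0) = 18.

f: a_k = 2, 6, 9, 9, 27/4, 81/20, 81/40, …
g: a_k = 0, -3, 0, 1/2, 0, -1/40, 0, …
Sum ⇒ L₀ = lclm(L_f,L_g) in ℚ(x)⟨Dx⟩.
h=∫₀ˣh₀: take L = L₀·Dx.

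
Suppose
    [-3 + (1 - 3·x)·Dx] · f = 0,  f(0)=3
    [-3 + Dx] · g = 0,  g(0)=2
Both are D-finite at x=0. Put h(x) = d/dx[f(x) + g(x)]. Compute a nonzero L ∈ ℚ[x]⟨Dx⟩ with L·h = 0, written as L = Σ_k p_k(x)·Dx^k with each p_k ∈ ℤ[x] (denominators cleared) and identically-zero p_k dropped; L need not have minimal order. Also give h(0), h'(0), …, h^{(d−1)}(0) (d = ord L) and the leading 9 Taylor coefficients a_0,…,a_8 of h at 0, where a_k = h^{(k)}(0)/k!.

L = (36 + 54·x) + (-15 - 18·x + 27·x^2)·Dx + (1 - 9·x^2)·Dx^2  (order 2).
h: a_k = 15, 72, 270, 999, 14661/4, 262683/20, 1837323/40, 44090649/280, 1190430027/2240, …
ICs: h(0) = 15, h′(0) = 72.

f: a_k = 3, 9, 27, 81, 243, 729, 2187, 6561, 19683, …
g: a_k = 2, 6, 9, 9, 27/4, 81/20, 81/40, 243/280, 729/2240, …
Weyl lclm of L_f,L_g ⇒ L₀ (ord ≤ 2).
Differentiate: ansatz ord ≤ ord L₀ ⇒ L.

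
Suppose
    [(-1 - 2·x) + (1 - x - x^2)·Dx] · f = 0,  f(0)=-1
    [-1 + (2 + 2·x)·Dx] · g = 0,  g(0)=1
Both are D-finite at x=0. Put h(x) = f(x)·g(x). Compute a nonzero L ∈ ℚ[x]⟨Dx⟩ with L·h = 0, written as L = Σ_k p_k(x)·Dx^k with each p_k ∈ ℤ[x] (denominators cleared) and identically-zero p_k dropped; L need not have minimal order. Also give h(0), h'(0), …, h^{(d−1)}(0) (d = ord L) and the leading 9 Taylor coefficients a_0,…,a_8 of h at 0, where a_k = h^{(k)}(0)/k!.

f: a_k = -1, -1, -2, -3, -5, -8, -13, -21, -34, …
g: a_k = 1, 1/2, -1/8, 1/16, -5/128, 7/256, -21/1024, 33/2048, -429/32768, …
Sym-product of L_f,L_g gives L₀ (≤ ord 1).
L = (3 + 5·x + 3·x^2) + (-2 + 4·x^2 + 2·x^3)·Dx  (order 1).
h: a_k = -1, -3/2, -19/8, -63/16, -803/128, -2621/256, -16887/1024, -54775/2048, -1416355/32768, …
ICs: h(0) = -1.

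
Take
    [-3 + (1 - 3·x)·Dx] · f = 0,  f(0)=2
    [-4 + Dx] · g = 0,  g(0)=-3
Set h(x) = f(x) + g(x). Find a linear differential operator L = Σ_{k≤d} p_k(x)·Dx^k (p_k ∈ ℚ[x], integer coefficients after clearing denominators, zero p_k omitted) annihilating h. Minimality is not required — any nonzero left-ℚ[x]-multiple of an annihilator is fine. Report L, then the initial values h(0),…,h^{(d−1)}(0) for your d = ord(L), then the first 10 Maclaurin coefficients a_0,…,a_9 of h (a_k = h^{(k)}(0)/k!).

f: a_k = 2, 6, 18, 54, 162, 486, 1458, 4374, 13122, 39366, …
g: a_k = -3, -12, -24, -32, -32, -128/5, -256/15, -1024/105, -512/105, -2048/945, …
Sum ⇒ L₀ = lclm(L_f,L_g) in ℚ(x)⟨Dx⟩.
L = (-24 - 144·x) + (2 + 96·x - 144·x^2)·Dx + (1 - 15·x + 36·x^2)·Dx^2  (order 2).
h: a_k = -1, -6, -6, 22, 130, 2302/5, 21614/15, 458246/105, 1377298/105, 37198822/945, …
ICs: h(0) = -1, h′(0) = -6.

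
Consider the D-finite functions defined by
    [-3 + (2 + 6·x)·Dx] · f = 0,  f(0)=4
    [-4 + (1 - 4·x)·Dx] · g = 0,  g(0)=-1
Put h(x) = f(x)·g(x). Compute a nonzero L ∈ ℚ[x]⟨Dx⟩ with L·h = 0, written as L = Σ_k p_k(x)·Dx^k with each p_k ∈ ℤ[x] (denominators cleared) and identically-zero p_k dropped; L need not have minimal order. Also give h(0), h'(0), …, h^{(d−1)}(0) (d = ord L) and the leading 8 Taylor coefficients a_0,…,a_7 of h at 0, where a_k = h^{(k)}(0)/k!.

f: a_k = 4, 6, -9/2, 27/4, -405/32, 1701/64, -15309/256, 72171/512, …
g: a_k = -1, -4, -16, -64, -256, -1024, -4096, -16384, …
h₀=f·g: eliminate ⇒ L₀, order ≤ 1·1.
L = (11 + 12·x) + (-2 + 2·x + 24·x^2)·Dx  (order 1).
h: a_k = -4, -22, -167/2, -1363/4, -43211/32, -347389/64, -5542915/256, -44415491/512, …
ICs: h(0) = -4.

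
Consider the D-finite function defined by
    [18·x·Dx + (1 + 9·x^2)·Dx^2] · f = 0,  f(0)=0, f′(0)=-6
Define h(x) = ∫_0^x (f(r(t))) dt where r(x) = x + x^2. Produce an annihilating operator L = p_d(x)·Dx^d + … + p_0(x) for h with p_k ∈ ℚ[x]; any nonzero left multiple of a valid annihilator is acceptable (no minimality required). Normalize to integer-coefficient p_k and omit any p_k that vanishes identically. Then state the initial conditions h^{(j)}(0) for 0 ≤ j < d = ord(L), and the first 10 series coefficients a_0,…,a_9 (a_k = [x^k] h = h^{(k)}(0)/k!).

f: a_k = 0, -6, 0, 18, 0, -486/5, 0, 4374/7, 0, -4374, …
Change of var in L_f (x↦r) gives L₀.
h=∫h₀ ⇒ L = L₀·Dx.
L = (-2 + 18·x + 72·x^2 + 108·x^3 + 54·x^4)·Dx^2 + (1 + 2·x + 9·x^2 + 36·x^3 + 45·x^4 + 18·x^5)·Dx^3  (order 3).
h: a_k = 0, 0, -3, -2, 9/2, 54/5, -36/5, -468/7, -1215/28, 378, …
ICs: h(0) = 0, h′(0) = 0, h′′(0) = -6.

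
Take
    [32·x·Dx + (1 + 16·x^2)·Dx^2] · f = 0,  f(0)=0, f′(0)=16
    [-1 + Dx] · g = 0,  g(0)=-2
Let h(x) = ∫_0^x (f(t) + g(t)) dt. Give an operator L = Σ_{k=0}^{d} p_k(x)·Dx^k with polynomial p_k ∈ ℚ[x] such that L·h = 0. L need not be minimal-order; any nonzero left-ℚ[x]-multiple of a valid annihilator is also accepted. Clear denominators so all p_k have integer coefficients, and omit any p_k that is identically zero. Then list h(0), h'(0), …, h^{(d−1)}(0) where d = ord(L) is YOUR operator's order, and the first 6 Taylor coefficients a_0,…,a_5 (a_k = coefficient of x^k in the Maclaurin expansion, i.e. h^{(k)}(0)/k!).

f: a_k = 0, 16, 0, -256/3, 0, 4096/5, …
g: a_k = -2, -2, -1, -1/3, -1/12, -1/60, …
L₀ := lclm(L_f,L_g); ord L₀ ≤ 2+1.
h=∫h₀ ⇒ L = L₀·Dx.
L = (32 - 32·x - 1536·x^2 - 512·x^3)·Dx^2 + (-33 + 1504·x^2 - 256·x^4)·Dx^3 + (1 + 32·x + 32·x^2 + 512·x^3 + 256·x^4)·Dx^4  (order 4).
h: a_k = 0, -2, 7, -1/3, -257/12, -1/60, …
ICs: h(0) = 0, h′(0) = -2, h′′(0) = 14, h′′′(0) = -2.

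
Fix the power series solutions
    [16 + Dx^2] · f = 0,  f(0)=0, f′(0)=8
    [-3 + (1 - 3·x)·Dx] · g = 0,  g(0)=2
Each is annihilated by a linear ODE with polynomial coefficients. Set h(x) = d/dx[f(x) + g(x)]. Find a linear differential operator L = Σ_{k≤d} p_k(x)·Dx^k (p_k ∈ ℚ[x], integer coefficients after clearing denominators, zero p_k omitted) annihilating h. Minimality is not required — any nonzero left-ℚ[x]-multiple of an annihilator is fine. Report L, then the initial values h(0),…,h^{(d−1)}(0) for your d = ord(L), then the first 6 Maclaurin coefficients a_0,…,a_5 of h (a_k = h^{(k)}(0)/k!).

f: a_k = 0, 8, 0, -64/3, 0, 256/15, …
g: a_k = 2, 6, 18, 54, 162, 486, …
Sum ⇒ L₀ = lclm(L_f,L_g) in ℚ(x)⟨Dx⟩.
Differentiate: ansatz ord ≤ ord L₀ ⇒ L.
L = (5952 - 4608·x + 6912·x^2) + (-560 + 2448·x - 3456·x^2 + 3456·x^3)·Dx + (372 - 288·x + 432·x^2)·Dx^2 + (-35 + 153·x - 216·x^2 + 216·x^3)·Dx^3  (order 3).
h: a_k = 14, 36, 98, 648, 7546/3, 8748, …
ICs: h(0) = 14, h′(0) = 36, h′′(0) = 196.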